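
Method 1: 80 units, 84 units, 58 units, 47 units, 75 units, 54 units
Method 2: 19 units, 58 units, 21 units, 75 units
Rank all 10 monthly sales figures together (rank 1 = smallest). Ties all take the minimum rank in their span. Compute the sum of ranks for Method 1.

38

Sorted (ascending): 19, 21, 47, 54, 58, 58, 75, 75, 80, 84
The 2 values of 58 occupy positions 5–6 → each gets rank 5.
The 2 values of 75 occupy positions 7–8 → each gets rank 7.
Method 1 values → pooled ranks: 80→9, 84→10, 58→5, 47→3, 75→7, 54→4
Rank sum = 9 + 10 + 5 + 3 + 7 + 4 = 38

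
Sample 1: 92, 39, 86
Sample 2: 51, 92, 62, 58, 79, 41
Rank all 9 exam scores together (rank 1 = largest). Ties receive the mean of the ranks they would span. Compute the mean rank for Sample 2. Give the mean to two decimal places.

5.25

Sorted (descending): 92, 92, 86, 79, 62, 58, 51, 41, 39
The 2 values of 92 occupy positions 1–2 → average rank (1+2)/2 = 1.5.
Sample 2 values → pooled ranks: 51→7, 92→1.5, 62→5, 58→6, 79→4, 41→8
Mean rank = (7 + 1.5 + 5 + 6 + 4 + 8) / 6 = 5.25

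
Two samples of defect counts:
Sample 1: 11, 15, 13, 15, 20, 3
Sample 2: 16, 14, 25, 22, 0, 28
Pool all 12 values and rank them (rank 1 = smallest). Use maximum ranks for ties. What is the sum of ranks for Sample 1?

32

Sorted (ascending): 0, 3, 11, 13, 14, 15, 15, 16, 20, 22, 25, 28
The 2 values of 15 occupy positions 6–7 → each gets rank 7.
Sample 1 values → pooled ranks: 11→3, 15→7, 13→4, 15→7, 20→9, 3→2
Rank sum = 3 + 7 + 4 + 7 + 9 + 2 = 32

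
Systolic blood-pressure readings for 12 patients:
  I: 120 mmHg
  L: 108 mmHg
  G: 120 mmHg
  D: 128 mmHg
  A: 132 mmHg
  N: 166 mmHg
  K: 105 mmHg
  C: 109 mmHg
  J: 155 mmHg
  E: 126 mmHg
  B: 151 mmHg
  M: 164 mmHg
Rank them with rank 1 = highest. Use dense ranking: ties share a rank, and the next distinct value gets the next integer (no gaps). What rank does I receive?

8

Sorted (descending): 166, 164, 155, 151, 132, 128, 126, 120, 120, 109, 108, 105
The 2 values of 120 share dense rank 8.
Remaining distinct values take the next consecutive integers.
I has value 120 mmHg → rank 8.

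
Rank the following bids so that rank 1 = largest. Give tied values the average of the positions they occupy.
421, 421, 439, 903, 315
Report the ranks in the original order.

Sorted (descending): 903, 439, 421, 421, 315
The 2 values of 421 occupy positions 3–4 → average rank (3+4)/2 = 3.5.

3.5, 3.5, 2, 1, 5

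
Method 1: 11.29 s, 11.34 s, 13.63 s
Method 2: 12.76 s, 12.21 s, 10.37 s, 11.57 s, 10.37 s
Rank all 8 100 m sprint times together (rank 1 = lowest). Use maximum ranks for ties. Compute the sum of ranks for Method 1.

15

Sorted (ascending): 10.37, 10.37, 11.29, 11.34, 11.57, 12.21, 12.76, 13.63
The 2 values of 10.37 occupy positions 1–2 → each gets rank 2.
Method 1 values → pooled ranks: 11.29→3, 11.34→4, 13.63→8
Rank sum = 3 + 4 + 8 = 15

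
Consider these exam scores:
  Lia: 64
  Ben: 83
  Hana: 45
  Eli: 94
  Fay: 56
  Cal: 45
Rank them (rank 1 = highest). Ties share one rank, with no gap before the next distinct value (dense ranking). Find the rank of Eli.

1

Sorted (descending): 94, 83, 64, 56, 45, 45
The 2 values of 45 share dense rank 5.
Remaining distinct values take the next consecutive integers.
Eli has value 94 → rank 1.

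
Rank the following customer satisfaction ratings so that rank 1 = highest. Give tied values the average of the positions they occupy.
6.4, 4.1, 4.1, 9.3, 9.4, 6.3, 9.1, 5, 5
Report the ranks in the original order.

4, 8.5, 8.5, 2, 1, 5, 3, 6.5, 6.5

Sorted (descending): 9.4, 9.3, 9.1, 6.4, 6.3, 5, 5, 4.1, 4.1
The 2 values of 5 occupy positions 6–7 → average rank (6+7)/2 = 6.5.
The 2 values of 4.1 occupy positions 8–9 → average rank (8+9)/2 = 8.5.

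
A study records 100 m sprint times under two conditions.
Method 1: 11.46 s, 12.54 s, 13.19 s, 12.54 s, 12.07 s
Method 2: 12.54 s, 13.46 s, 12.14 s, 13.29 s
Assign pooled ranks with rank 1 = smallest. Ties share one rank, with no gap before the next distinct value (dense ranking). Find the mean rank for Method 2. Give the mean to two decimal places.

5.00

Sorted (ascending): 11.46, 12.07, 12.14, 12.54, 12.54, 12.54, 13.19, 13.29, 13.46
The 3 values of 12.54 share dense rank 4.
Remaining distinct values take the next consecutive integers.
Method 2 values → pooled ranks: 12.54→4, 13.46→7, 12.14→3, 13.29→6
Mean rank = (4 + 7 + 3 + 6) / 4 = 5.00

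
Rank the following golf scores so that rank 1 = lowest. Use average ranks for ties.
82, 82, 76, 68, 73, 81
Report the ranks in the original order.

Sorted (ascending): 68, 73, 76, 81, 82, 82
The 2 values of 82 occupy positions 5–6 → average rank (5+6)/2 = 5.5.

5.5, 5.5, 3, 1, 2, 4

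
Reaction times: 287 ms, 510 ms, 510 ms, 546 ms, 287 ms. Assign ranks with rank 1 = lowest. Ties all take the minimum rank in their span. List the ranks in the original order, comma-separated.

1, 3, 3, 5, 1

Sorted (ascending): 287, 287, 510, 510, 546
The 2 values of 287 occupy positions 1–2 → each gets rank 1.
The 2 values of 510 occupy positions 3–4 → each gets rank 3.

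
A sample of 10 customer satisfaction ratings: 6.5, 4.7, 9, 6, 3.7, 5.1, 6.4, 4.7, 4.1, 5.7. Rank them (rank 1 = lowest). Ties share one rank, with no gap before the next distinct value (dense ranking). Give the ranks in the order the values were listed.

Sorted (ascending): 3.7, 4.1, 4.7, 4.7, 5.1, 5.7, 6, 6.4, 6.5, 9
The 2 values of 4.7 share dense rank 3.
Remaining distinct values take the next consecutive integers.

8, 3, 9, 6, 1, 4, 7, 3, 2, 5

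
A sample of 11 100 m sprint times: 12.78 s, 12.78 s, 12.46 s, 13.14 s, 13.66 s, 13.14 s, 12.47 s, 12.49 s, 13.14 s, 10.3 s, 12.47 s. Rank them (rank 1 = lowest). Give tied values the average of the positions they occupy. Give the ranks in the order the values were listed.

Sorted (ascending): 10.3, 12.46, 12.47, 12.47, 12.49, 12.78, 12.78, 13.14, 13.14, 13.14, 13.66
The 2 values of 12.47 occupy positions 3–4 → average rank (3+4)/2 = 3.5.
The 2 values of 12.78 occupy positions 6–7 → average rank (6+7)/2 = 6.5.
The 3 values of 13.14 occupy positions 8–10 → average rank 9.

6.5, 6.5, 2, 9, 11, 9, 3.5, 5, 9, 1, 3.5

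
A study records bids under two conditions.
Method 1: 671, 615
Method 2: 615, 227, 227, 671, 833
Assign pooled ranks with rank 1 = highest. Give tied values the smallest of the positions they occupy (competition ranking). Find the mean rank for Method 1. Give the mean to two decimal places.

Sorted (descending): 833, 671, 671, 615, 615, 227, 227
The 2 values of 671 occupy positions 2–3 → each gets rank 2.
The 2 values of 615 occupy positions 4–5 → each gets rank 4.
The 2 values of 227 occupy positions 6–7 → each gets rank 6.
Method 1 values → pooled ranks: 671→2, 615→4
Mean rank = (2 + 4) / 2 = 3.00

3.00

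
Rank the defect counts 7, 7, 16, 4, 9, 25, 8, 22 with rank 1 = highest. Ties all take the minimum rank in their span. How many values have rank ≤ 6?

Sorted (descending): 25, 22, 16, 9, 8, 7, 7, 4
The 2 values of 7 occupy positions 6–7 → each gets rank 6.
Ranks ≤ 6: {1, 2, 3, 4, 5, 6, 6} → 7 values.

7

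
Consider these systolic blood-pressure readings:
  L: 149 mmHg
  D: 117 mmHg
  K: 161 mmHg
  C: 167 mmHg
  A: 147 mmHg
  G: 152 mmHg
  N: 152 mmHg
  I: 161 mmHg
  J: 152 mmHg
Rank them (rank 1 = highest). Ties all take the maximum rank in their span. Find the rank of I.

Sorted (descending): 167, 161, 161, 152, 152, 152, 149, 147, 117
The 2 values of 161 occupy positions 2–3 → each gets rank 3.
The 3 values of 152 occupy positions 4–6 → each gets rank 6.
I has value 161 mmHg → rank 3.

3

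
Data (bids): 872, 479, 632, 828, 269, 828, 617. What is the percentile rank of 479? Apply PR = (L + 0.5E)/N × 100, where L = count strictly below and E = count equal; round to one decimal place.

21.4

N = 7.
Strictly below 479: 1. Equal to 479: 1.
PR = (1 + 0.5·1)/7 × 100 = 21.4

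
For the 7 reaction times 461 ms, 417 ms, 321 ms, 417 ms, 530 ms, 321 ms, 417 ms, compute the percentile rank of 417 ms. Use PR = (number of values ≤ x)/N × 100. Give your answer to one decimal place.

71.4

N = 7.
Strictly below 417: 2. Equal to 417: 3.
PR = 5/7 × 100 = 71.4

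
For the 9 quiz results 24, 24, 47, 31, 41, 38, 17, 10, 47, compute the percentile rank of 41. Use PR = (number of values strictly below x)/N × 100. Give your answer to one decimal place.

N = 9.
Strictly below 41: 6. Equal to 41: 1.
PR = 6/9 × 100 = 66.7

66.7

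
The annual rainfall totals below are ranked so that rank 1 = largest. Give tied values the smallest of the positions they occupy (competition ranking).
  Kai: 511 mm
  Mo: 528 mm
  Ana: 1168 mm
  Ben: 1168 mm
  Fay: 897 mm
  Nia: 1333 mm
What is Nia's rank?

1

Sorted (descending): 1333, 1168, 1168, 897, 528, 511
The 2 values of 1168 occupy positions 2–3 → each gets rank 2.
Nia has value 1333 mm → rank 1.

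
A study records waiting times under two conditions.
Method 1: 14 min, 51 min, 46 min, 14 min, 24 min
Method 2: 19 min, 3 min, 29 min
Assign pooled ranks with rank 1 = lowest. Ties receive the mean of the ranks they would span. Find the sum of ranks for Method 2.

11

Sorted (ascending): 3, 14, 14, 19, 24, 29, 46, 51
The 2 values of 14 occupy positions 2–3 → average rank (2+3)/2 = 2.5.
Method 2 values → pooled ranks: 19→4, 3→1, 29→6
Rank sum = 4 + 1 + 6 = 11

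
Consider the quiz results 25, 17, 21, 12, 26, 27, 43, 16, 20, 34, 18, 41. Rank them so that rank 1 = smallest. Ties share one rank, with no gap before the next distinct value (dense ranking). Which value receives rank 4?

18

Sorted (ascending): 12, 16, 17, 18, 20, 21, 25, 26, 27, 34, 41, 43
No ties — each value takes its position as its rank.
Rank 4 → value 18.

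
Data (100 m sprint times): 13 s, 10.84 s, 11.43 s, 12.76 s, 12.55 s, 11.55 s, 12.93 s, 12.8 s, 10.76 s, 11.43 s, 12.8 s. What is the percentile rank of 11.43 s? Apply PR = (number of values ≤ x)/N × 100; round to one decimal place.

N = 11.
Strictly below 11.43: 2. Equal to 11.43: 2.
PR = 4/11 × 100 = 36.4

36.4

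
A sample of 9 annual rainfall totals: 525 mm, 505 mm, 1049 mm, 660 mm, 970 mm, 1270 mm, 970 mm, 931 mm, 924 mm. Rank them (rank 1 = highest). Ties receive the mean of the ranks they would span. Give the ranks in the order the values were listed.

Sorted (descending): 1270, 1049, 970, 970, 931, 924, 660, 525, 505
The 2 values of 970 occupy positions 3–4 → average rank (3+4)/2 = 3.5.

8, 9, 2, 7, 3.5, 1, 3.5, 5, 6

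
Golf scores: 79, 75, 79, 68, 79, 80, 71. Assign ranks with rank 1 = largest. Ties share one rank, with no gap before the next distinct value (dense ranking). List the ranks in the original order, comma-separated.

Sorted (descending): 80, 79, 79, 79, 75, 71, 68
The 3 values of 79 share dense rank 2.
Remaining distinct values take the next consecutive integers.

2, 3, 2, 5, 2, 1, 4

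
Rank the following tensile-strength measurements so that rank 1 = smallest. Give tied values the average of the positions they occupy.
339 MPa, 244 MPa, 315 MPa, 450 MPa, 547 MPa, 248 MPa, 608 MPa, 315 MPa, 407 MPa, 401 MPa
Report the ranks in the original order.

Sorted (ascending): 244, 248, 315, 315, 339, 401, 407, 450, 547, 608
The 2 values of 315 occupy positions 3–4 → average rank (3+4)/2 = 3.5.

5, 1, 3.5, 8, 9, 2, 10, 3.5, 7, 6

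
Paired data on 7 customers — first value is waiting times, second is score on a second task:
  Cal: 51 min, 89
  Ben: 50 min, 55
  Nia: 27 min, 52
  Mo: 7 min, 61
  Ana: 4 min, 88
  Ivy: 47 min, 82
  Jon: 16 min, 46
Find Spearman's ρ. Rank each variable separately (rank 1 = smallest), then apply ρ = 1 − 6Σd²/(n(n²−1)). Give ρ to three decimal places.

Ranks of variable 1: 7, 6, 4, 2, 1, 5, 3
Ranks of variable 2: 7, 3, 2, 4, 6, 5, 1
d = r₁ − r₂: 0, 3, 2, -2, -5, 0, 2
d²: 0, 9, 4, 4, 25, 0, 4; Σd² = 46
ρ = 1 − 6·46/(7·48) = 1 − 276/336 = 0.179

0.179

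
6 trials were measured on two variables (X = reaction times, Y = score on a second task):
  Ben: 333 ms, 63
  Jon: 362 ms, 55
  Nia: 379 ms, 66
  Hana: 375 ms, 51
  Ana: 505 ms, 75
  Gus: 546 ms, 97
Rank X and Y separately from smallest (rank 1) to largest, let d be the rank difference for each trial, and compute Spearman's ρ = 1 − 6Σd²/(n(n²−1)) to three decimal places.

0.771

Ranks of variable 1: 1, 2, 4, 3, 5, 6
Ranks of variable 2: 3, 2, 4, 1, 5, 6
d = r₁ − r₂: -2, 0, 0, 2, 0, 0
d²: 4, 0, 0, 4, 0, 0; Σd² = 8
ρ = 1 − 6·8/(6·35) = 1 − 48/210 = 0.771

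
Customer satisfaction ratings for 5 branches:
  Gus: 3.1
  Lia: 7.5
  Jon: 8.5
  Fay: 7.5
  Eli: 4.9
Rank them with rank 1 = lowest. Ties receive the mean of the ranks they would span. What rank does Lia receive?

3.5

Sorted (ascending): 3.1, 4.9, 7.5, 7.5, 8.5
The 2 values of 7.5 occupy positions 3–4 → average rank (3+4)/2 = 3.5.
Lia has value 7.5 → rank 3.5.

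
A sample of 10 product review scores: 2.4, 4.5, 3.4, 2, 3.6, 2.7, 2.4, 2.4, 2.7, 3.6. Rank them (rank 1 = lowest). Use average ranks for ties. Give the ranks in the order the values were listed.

Sorted (ascending): 2, 2.4, 2.4, 2.4, 2.7, 2.7, 3.4, 3.6, 3.6, 4.5
The 3 values of 2.4 occupy positions 2–4 → average rank 3.
The 2 values of 2.7 occupy positions 5–6 → average rank (5+6)/2 = 5.5.
The 2 values of 3.6 occupy positions 8–9 → average rank (8+9)/2 = 8.5.

3, 10, 7, 1, 8.5, 5.5, 3, 3, 5.5, 8.5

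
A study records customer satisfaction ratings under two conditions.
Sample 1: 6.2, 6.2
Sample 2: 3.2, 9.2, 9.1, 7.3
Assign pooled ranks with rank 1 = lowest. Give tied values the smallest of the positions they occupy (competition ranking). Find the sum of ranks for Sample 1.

Sorted (ascending): 3.2, 6.2, 6.2, 7.3, 9.1, 9.2
The 2 values of 6.2 occupy positions 2–3 → each gets rank 2.
Sample 1 values → pooled ranks: 6.2→2, 6.2→2
Rank sum = 2 + 2 = 4

4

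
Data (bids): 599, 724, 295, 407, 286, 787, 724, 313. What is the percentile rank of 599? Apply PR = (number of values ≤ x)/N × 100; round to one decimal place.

N = 8.
Strictly below 599: 4. Equal to 599: 1.
PR = 5/8 × 100 = 62.5

62.5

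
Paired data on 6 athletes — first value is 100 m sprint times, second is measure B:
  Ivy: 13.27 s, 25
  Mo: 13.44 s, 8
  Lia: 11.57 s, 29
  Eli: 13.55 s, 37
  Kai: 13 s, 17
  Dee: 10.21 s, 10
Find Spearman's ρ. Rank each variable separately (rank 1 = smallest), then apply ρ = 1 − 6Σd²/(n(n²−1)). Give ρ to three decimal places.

Ranks of variable 1: 4, 5, 2, 6, 3, 1
Ranks of variable 2: 4, 1, 5, 6, 3, 2
d = r₁ − r₂: 0, 4, -3, 0, 0, -1
d²: 0, 16, 9, 0, 0, 1; Σd² = 26
ρ = 1 − 6·26/(6·35) = 1 − 156/210 = 0.257

0.257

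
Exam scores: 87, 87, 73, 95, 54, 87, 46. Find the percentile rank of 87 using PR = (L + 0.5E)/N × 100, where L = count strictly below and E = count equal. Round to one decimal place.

64.3

N = 7.
Strictly below 87: 3. Equal to 87: 3.
PR = (3 + 0.5·3)/7 × 100 = 64.3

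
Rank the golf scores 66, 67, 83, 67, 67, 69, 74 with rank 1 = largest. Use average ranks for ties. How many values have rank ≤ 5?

Sorted (descending): 83, 74, 69, 67, 67, 67, 66
The 3 values of 67 occupy positions 4–6 → average rank 5.
Ranks ≤ 5: {1, 2, 3, 5, 5, 5} → 6 values.

6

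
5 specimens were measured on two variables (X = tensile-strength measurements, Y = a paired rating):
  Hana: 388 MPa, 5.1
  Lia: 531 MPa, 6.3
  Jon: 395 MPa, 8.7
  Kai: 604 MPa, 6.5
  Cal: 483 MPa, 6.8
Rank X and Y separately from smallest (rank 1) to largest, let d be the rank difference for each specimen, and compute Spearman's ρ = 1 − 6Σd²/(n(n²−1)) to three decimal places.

0.100

Ranks of variable 1: 1, 4, 2, 5, 3
Ranks of variable 2: 1, 2, 5, 3, 4
d = r₁ − r₂: 0, 2, -3, 2, -1
d²: 0, 4, 9, 4, 1; Σd² = 18
ρ = 1 − 6·18/(5·24) = 1 − 108/120 = 0.100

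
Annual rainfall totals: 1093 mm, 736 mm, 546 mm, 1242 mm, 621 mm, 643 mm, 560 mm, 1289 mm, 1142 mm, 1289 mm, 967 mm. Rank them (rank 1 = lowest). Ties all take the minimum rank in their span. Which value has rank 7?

Sorted (ascending): 546, 560, 621, 643, 736, 967, 1093, 1142, 1242, 1289, 1289
The 2 values of 1289 occupy positions 10–11 → each gets rank 10.
Rank 7 → value 1093.

1093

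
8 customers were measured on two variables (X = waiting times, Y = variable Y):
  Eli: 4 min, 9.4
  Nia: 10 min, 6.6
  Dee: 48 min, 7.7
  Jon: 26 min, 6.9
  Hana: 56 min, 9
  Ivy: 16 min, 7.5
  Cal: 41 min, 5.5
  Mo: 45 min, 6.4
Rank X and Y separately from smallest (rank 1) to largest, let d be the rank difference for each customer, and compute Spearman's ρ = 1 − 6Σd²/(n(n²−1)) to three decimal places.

-0.048

Ranks of variable 1: 1, 2, 7, 4, 8, 3, 5, 6
Ranks of variable 2: 8, 3, 6, 4, 7, 5, 1, 2
d = r₁ − r₂: -7, -1, 1, 0, 1, -2, 4, 4
d²: 49, 1, 1, 0, 1, 4, 16, 16; Σd² = 88
ρ = 1 − 6·88/(8·63) = 1 − 528/504 = -0.048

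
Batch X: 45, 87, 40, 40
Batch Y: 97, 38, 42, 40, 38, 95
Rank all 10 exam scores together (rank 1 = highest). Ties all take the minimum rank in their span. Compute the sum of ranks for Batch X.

Sorted (descending): 97, 95, 87, 45, 42, 40, 40, 40, 38, 38
The 3 values of 40 occupy positions 6–8 → each gets rank 6.
The 2 values of 38 occupy positions 9–10 → each gets rank 9.
Batch X values → pooled ranks: 45→4, 87→3, 40→6, 40→6
Rank sum = 4 + 3 + 6 + 6 = 19

19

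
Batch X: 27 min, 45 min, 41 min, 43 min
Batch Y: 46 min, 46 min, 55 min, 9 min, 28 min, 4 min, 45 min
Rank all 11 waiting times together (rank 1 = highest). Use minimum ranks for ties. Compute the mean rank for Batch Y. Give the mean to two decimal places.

Sorted (descending): 55, 46, 46, 45, 45, 43, 41, 28, 27, 9, 4
The 2 values of 46 occupy positions 2–3 → each gets rank 2.
The 2 values of 45 occupy positions 4–5 → each gets rank 4.
Batch Y values → pooled ranks: 46→2, 46→2, 55→1, 9→10, 28→8, 4→11, 45→4
Mean rank = (2 + 2 + 1 + 10 + 8 + 11 + 4) / 7 = 5.43

5.43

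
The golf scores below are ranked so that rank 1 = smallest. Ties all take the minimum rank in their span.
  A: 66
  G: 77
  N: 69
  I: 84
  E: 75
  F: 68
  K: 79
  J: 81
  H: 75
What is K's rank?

Sorted (ascending): 66, 68, 69, 75, 75, 77, 79, 81, 84
The 2 values of 75 occupy positions 4–5 → each gets rank 4.
K has value 79 → rank 7.

7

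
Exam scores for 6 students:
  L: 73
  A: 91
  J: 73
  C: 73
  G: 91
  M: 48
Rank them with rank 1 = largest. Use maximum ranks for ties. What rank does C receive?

5

Sorted (descending): 91, 91, 73, 73, 73, 48
The 2 values of 91 occupy positions 1–2 → each gets rank 2.
The 3 values of 73 occupy positions 3–5 → each gets rank 5.
C has value 73 → rank 5.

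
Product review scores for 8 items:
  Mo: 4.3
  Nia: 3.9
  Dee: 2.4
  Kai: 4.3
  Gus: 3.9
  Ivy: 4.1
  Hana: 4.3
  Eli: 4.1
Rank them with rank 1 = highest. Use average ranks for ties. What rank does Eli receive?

Sorted (descending): 4.3, 4.3, 4.3, 4.1, 4.1, 3.9, 3.9, 2.4
The 3 values of 4.3 occupy positions 1–3 → average rank 2.
The 2 values of 4.1 occupy positions 4–5 → average rank (4+5)/2 = 4.5.
The 2 values of 3.9 occupy positions 6–7 → average rank (6+7)/2 = 6.5.
Eli has value 4.1 → rank 4.5.

4.5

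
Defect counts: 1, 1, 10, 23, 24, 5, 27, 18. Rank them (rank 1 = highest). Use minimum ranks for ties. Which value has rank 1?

Sorted (descending): 27, 24, 23, 18, 10, 5, 1, 1
The 2 values of 1 occupy positions 7–8 → each gets rank 7.
Rank 1 → value 27.

27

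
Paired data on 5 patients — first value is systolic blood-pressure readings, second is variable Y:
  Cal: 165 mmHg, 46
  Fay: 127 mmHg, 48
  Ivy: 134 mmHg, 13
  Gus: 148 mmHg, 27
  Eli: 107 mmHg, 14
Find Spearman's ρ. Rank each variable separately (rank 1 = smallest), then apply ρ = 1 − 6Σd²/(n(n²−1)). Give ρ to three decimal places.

0.200

Ranks of variable 1: 5, 2, 3, 4, 1
Ranks of variable 2: 4, 5, 1, 3, 2
d = r₁ − r₂: 1, -3, 2, 1, -1
d²: 1, 9, 4, 1, 1; Σd² = 16
ρ = 1 − 6·16/(5·24) = 1 − 96/120 = 0.200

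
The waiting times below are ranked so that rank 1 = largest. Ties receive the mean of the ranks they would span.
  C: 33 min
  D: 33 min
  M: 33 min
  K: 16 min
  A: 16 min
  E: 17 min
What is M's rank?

Sorted (descending): 33, 33, 33, 17, 16, 16
The 3 values of 33 occupy positions 1–3 → average rank 2.
The 2 values of 16 occupy positions 5–6 → average rank (5+6)/2 = 5.5.
M has value 33 min → rank 2.

2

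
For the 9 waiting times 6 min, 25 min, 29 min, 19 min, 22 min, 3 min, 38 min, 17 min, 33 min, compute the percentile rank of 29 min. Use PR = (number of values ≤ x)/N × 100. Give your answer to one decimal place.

77.8

N = 9.
Strictly below 29: 6. Equal to 29: 1.
PR = 7/9 × 100 = 77.8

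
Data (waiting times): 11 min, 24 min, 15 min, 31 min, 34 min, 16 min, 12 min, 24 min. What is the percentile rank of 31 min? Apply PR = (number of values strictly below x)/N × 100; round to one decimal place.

N = 8.
Strictly below 31: 6. Equal to 31: 1.
PR = 6/8 × 100 = 75.0

75.0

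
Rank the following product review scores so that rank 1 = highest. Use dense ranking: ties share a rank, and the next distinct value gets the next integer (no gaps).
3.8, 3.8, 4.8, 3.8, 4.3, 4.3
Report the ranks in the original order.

3, 3, 1, 3, 2, 2

Sorted (descending): 4.8, 4.3, 4.3, 3.8, 3.8, 3.8
The 2 values of 4.3 share dense rank 2.
The 3 values of 3.8 share dense rank 3.
Remaining distinct values take the next consecutive integers.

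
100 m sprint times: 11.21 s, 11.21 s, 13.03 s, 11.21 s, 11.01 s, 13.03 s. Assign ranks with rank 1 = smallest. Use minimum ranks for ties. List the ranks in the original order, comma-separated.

Sorted (ascending): 11.01, 11.21, 11.21, 11.21, 13.03, 13.03
The 3 values of 11.21 occupy positions 2–4 → each gets rank 2.
The 2 values of 13.03 occupy positions 5–6 → each gets rank 5.

2, 2, 5, 2, 1, 5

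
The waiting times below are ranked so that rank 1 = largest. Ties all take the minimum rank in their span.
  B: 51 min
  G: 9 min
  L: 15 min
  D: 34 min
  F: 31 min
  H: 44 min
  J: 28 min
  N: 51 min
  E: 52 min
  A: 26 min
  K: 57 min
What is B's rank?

Sorted (descending): 57, 52, 51, 51, 44, 34, 31, 28, 26, 15, 9
The 2 values of 51 occupy positions 3–4 → each gets rank 3.
B has value 51 min → rank 3.

3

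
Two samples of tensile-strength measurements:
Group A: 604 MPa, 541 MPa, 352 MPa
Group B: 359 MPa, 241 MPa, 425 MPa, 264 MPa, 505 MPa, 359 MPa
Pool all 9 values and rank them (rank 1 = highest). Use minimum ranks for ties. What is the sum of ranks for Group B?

34

Sorted (descending): 604, 541, 505, 425, 359, 359, 352, 264, 241
The 2 values of 359 occupy positions 5–6 → each gets rank 5.
Group B values → pooled ranks: 359→5, 241→9, 425→4, 264→8, 505→3, 359→5
Rank sum = 5 + 9 + 4 + 8 + 3 + 5 = 34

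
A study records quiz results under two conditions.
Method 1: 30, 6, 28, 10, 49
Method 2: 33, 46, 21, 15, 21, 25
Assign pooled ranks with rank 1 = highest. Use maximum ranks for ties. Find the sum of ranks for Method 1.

31

Sorted (descending): 49, 46, 33, 30, 28, 25, 21, 21, 15, 10, 6
The 2 values of 21 occupy positions 7–8 → each gets rank 8.
Method 1 values → pooled ranks: 30→4, 6→11, 28→5, 10→10, 49→1
Rank sum = 4 + 11 + 5 + 10 + 1 = 31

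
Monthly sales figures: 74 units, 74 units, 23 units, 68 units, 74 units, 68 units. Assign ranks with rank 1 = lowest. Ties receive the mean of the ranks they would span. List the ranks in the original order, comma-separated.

5, 5, 1, 2.5, 5, 2.5

Sorted (ascending): 23, 68, 68, 74, 74, 74
The 2 values of 68 occupy positions 2–3 → average rank (2+3)/2 = 2.5.
The 3 values of 74 occupy positions 4–6 → average rank 5.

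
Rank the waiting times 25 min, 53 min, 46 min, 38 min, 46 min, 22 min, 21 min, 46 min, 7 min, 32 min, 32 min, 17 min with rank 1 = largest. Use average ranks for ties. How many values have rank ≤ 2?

Sorted (descending): 53, 46, 46, 46, 38, 32, 32, 25, 22, 21, 17, 7
The 3 values of 46 occupy positions 2–4 → average rank 3.
The 2 values of 32 occupy positions 6–7 → average rank (6+7)/2 = 6.5.
Ranks ≤ 2: {1} → 1 value.

1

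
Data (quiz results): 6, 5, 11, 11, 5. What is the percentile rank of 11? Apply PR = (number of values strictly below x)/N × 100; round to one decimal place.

60.0

N = 5.
Strictly below 11: 3. Equal to 11: 2.
PR = 3/5 × 100 = 60.0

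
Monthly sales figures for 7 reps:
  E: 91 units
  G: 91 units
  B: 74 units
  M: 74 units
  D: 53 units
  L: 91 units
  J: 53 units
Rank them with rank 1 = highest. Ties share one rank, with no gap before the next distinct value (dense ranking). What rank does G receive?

1

Sorted (descending): 91, 91, 91, 74, 74, 53, 53
The 3 values of 91 share dense rank 1.
The 2 values of 74 share dense rank 2.
The 2 values of 53 share dense rank 3.
G has value 91 units → rank 1.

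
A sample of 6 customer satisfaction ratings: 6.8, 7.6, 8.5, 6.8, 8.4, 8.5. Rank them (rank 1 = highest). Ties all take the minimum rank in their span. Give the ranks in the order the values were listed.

5, 4, 1, 5, 3, 1

Sorted (descending): 8.5, 8.5, 8.4, 7.6, 6.8, 6.8
The 2 values of 8.5 occupy positions 1–2 → each gets rank 1.
The 2 values of 6.8 occupy positions 5–6 → each gets rank 5.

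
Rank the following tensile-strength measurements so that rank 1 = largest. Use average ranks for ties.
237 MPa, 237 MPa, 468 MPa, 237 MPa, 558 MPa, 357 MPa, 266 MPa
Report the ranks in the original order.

6, 6, 2, 6, 1, 3, 4

Sorted (descending): 558, 468, 357, 266, 237, 237, 237
The 3 values of 237 occupy positions 5–7 → average rank 6.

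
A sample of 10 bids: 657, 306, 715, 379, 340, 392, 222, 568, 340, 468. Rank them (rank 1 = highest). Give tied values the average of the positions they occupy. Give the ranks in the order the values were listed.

Sorted (descending): 715, 657, 568, 468, 392, 379, 340, 340, 306, 222
The 2 values of 340 occupy positions 7–8 → average rank (7+8)/2 = 7.5.

2, 9, 1, 6, 7.5, 5, 10, 3, 7.5, 4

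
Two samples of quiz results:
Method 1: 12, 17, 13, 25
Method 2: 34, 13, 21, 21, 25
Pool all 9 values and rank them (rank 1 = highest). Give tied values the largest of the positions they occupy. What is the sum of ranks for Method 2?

Sorted (descending): 34, 25, 25, 21, 21, 17, 13, 13, 12
The 2 values of 25 occupy positions 2–3 → each gets rank 3.
The 2 values of 21 occupy positions 4–5 → each gets rank 5.
The 2 values of 13 occupy positions 7–8 → each gets rank 8.
Method 2 values → pooled ranks: 34→1, 13→8, 21→5, 21→5, 25→3
Rank sum = 1 + 8 + 5 + 5 + 3 = 22

22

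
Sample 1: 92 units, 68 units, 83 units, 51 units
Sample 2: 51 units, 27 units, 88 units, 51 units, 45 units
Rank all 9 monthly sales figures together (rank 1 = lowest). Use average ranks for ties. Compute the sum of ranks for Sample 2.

19

Sorted (ascending): 27, 45, 51, 51, 51, 68, 83, 88, 92
The 3 values of 51 occupy positions 3–5 → average rank 4.
Sample 2 values → pooled ranks: 51→4, 27→1, 88→8, 51→4, 45→2
Rank sum = 4 + 1 + 8 + 4 + 2 = 19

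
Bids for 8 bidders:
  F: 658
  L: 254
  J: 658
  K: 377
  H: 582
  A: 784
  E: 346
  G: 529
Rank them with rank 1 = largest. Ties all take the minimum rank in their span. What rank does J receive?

2

Sorted (descending): 784, 658, 658, 582, 529, 377, 346, 254
The 2 values of 658 occupy positions 2–3 → each gets rank 2.
J has value 658 → rank 2.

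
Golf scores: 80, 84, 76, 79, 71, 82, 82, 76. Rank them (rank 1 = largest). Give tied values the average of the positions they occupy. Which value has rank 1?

84

Sorted (descending): 84, 82, 82, 80, 79, 76, 76, 71
The 2 values of 82 occupy positions 2–3 → average rank (2+3)/2 = 2.5.
The 2 values of 76 occupy positions 6–7 → average rank (6+7)/2 = 6.5.
Rank 1 → value 84.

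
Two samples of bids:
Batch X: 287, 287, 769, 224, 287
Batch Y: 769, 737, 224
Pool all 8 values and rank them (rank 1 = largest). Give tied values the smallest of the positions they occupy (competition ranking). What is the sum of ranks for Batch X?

Sorted (descending): 769, 769, 737, 287, 287, 287, 224, 224
The 2 values of 769 occupy positions 1–2 → each gets rank 1.
The 3 values of 287 occupy positions 4–6 → each gets rank 4.
The 2 values of 224 occupy positions 7–8 → each gets rank 7.
Batch X values → pooled ranks: 287→4, 287→4, 769→1, 224→7, 287→4
Rank sum = 4 + 4 + 1 + 7 + 4 = 20

20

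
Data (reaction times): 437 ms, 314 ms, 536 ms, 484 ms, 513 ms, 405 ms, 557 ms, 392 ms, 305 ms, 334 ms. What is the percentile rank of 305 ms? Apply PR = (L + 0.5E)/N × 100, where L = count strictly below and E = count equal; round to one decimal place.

N = 10.
Strictly below 305: 0. Equal to 305: 1.
PR = (0 + 0.5·1)/10 × 100 = 5.0

5.0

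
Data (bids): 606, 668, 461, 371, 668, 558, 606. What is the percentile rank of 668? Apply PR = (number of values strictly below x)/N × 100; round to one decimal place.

71.4

N = 7.
Strictly below 668: 5. Equal to 668: 2.
PR = 5/7 × 100 = 71.4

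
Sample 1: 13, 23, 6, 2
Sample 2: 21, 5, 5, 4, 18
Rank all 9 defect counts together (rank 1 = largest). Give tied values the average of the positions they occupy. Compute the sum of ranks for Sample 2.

26

Sorted (descending): 23, 21, 18, 13, 6, 5, 5, 4, 2
The 2 values of 5 occupy positions 6–7 → average rank (6+7)/2 = 6.5.
Sample 2 values → pooled ranks: 21→2, 5→6.5, 5→6.5, 4→8, 18→3
Rank sum = 2 + 6.5 + 6.5 + 8 + 3 = 26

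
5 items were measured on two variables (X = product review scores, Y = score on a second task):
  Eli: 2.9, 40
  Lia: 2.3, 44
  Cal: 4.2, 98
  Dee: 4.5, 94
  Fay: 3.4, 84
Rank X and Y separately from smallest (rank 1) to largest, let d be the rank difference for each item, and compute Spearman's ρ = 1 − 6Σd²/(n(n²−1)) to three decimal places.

Ranks of variable 1: 2, 1, 4, 5, 3
Ranks of variable 2: 1, 2, 5, 4, 3
d = r₁ − r₂: 1, -1, -1, 1, 0
d²: 1, 1, 1, 1, 0; Σd² = 4
ρ = 1 − 6·4/(5·24) = 1 − 24/120 = 0.800

0.800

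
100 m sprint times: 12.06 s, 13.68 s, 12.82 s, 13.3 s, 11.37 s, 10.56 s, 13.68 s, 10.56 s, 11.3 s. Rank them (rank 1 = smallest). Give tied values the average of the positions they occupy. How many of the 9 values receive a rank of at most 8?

Sorted (ascending): 10.56, 10.56, 11.3, 11.37, 12.06, 12.82, 13.3, 13.68, 13.68
The 2 values of 10.56 occupy positions 1–2 → average rank (1+2)/2 = 1.5.
The 2 values of 13.68 occupy positions 8–9 → average rank (8+9)/2 = 8.5.
Ranks ≤ 8: {1.5, 1.5, 3, 4, 5, 6, 7} → 7 values.

7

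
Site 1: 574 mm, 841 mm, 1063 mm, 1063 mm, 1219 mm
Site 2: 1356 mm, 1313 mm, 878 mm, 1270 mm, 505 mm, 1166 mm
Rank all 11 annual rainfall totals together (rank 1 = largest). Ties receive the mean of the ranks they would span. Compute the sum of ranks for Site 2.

Sorted (descending): 1356, 1313, 1270, 1219, 1166, 1063, 1063, 878, 841, 574, 505
The 2 values of 1063 occupy positions 6–7 → average rank (6+7)/2 = 6.5.
Site 2 values → pooled ranks: 1356→1, 1313→2, 878→8, 1270→3, 505→11, 1166→5
Rank sum = 1 + 2 + 8 + 3 + 11 + 5 = 30

30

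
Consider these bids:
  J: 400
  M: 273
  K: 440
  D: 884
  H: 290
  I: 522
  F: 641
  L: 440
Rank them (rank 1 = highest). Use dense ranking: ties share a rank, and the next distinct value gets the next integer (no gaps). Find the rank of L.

4

Sorted (descending): 884, 641, 522, 440, 440, 400, 290, 273
The 2 values of 440 share dense rank 4.
Remaining distinct values take the next consecutive integers.
L has value 440 → rank 4.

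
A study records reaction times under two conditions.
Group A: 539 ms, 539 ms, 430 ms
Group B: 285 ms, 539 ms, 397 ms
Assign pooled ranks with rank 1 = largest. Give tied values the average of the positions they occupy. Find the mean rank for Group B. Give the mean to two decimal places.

4.33

Sorted (descending): 539, 539, 539, 430, 397, 285
The 3 values of 539 occupy positions 1–3 → average rank 2.
Group B values → pooled ranks: 285→6, 539→2, 397→5
Mean rank = (6 + 2 + 5) / 3 = 4.33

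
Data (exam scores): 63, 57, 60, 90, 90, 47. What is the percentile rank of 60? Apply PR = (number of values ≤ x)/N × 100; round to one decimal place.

50.0

N = 6.
Strictly below 60: 2. Equal to 60: 1.
PR = 3/6 × 100 = 50.0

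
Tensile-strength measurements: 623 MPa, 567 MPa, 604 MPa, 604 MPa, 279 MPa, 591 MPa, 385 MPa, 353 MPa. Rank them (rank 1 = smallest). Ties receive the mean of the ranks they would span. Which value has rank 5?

591

Sorted (ascending): 279, 353, 385, 567, 591, 604, 604, 623
The 2 values of 604 occupy positions 6–7 → average rank (6+7)/2 = 6.5.
Rank 5 → value 591.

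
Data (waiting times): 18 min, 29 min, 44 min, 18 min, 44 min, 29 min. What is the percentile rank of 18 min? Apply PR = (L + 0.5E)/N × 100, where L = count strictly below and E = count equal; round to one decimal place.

N = 6.
Strictly below 18: 0. Equal to 18: 2.
PR = (0 + 0.5·2)/6 × 100 = 16.7

16.7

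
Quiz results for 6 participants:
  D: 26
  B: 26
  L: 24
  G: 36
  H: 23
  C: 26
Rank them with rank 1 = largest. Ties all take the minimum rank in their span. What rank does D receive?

Sorted (descending): 36, 26, 26, 26, 24, 23
The 3 values of 26 occupy positions 2–4 → each gets rank 2.
D has value 26 → rank 2.

2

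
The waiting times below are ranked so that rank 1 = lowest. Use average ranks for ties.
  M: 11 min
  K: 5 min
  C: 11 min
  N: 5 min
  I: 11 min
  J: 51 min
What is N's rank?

Sorted (ascending): 5, 5, 11, 11, 11, 51
The 2 values of 5 occupy positions 1–2 → average rank (1+2)/2 = 1.5.
The 3 values of 11 occupy positions 3–5 → average rank 4.
N has value 5 min → rank 1.5.

1.5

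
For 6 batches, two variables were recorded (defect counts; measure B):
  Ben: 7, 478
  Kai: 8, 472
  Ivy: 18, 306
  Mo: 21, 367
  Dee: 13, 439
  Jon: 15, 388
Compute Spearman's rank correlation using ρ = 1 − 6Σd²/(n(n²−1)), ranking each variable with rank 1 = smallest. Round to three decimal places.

-0.943

Ranks of variable 1: 1, 2, 5, 6, 3, 4
Ranks of variable 2: 6, 5, 1, 2, 4, 3
d = r₁ − r₂: -5, -3, 4, 4, -1, 1
d²: 25, 9, 16, 16, 1, 1; Σd² = 68
ρ = 1 − 6·68/(6·35) = 1 − 408/210 = -0.943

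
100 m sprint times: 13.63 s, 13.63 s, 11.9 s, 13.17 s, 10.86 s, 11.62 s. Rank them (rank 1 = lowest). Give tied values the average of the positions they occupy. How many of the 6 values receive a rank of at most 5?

Sorted (ascending): 10.86, 11.62, 11.9, 13.17, 13.63, 13.63
The 2 values of 13.63 occupy positions 5–6 → average rank (5+6)/2 = 5.5.
Ranks ≤ 5: {1, 2, 3, 4} → 4 values.

4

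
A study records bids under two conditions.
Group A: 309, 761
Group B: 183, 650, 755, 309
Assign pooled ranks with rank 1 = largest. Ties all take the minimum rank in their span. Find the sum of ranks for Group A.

5

Sorted (descending): 761, 755, 650, 309, 309, 183
The 2 values of 309 occupy positions 4–5 → each gets rank 4.
Group A values → pooled ranks: 309→4, 761→1
Rank sum = 4 + 1 = 5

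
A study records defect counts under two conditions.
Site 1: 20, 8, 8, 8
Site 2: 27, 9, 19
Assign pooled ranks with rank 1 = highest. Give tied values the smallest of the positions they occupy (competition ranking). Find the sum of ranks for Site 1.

Sorted (descending): 27, 20, 19, 9, 8, 8, 8
The 3 values of 8 occupy positions 5–7 → each gets rank 5.
Site 1 values → pooled ranks: 20→2, 8→5, 8→5, 8→5
Rank sum = 2 + 5 + 5 + 5 = 17

17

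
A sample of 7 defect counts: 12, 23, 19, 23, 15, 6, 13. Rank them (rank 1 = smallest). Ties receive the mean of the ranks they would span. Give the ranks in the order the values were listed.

2, 6.5, 5, 6.5, 4, 1, 3

Sorted (ascending): 6, 12, 13, 15, 19, 23, 23
The 2 values of 23 occupy positions 6–7 → average rank (6+7)/2 = 6.5.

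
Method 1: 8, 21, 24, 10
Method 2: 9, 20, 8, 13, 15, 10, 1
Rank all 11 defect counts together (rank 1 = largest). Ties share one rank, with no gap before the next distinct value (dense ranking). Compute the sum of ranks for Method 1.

17

Sorted (descending): 24, 21, 20, 15, 13, 10, 10, 9, 8, 8, 1
The 2 values of 10 share dense rank 6.
The 2 values of 8 share dense rank 8.
Remaining distinct values take the next consecutive integers.
Method 1 values → pooled ranks: 8→8, 21→2, 24→1, 10→6
Rank sum = 8 + 2 + 1 + 6 = 17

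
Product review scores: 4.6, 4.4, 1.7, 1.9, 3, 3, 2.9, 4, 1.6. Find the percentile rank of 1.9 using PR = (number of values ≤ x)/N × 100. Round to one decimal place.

33.3

N = 9.
Strictly below 1.9: 2. Equal to 1.9: 1.
PR = 3/9 × 100 = 33.3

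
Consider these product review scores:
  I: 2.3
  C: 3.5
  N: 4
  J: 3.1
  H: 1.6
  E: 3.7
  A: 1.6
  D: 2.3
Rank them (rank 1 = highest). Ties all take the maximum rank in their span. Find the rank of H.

Sorted (descending): 4, 3.7, 3.5, 3.1, 2.3, 2.3, 1.6, 1.6
The 2 values of 2.3 occupy positions 5–6 → each gets rank 6.
The 2 values of 1.6 occupy positions 7–8 → each gets rank 8.
H has value 1.6 → rank 8.

8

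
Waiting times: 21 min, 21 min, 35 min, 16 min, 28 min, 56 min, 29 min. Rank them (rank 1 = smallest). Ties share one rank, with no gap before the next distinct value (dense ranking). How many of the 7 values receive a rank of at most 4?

Sorted (ascending): 16, 21, 21, 28, 29, 35, 56
The 2 values of 21 share dense rank 2.
Remaining distinct values take the next consecutive integers.
Ranks ≤ 4: {1, 2, 2, 3, 4} → 5 values.

5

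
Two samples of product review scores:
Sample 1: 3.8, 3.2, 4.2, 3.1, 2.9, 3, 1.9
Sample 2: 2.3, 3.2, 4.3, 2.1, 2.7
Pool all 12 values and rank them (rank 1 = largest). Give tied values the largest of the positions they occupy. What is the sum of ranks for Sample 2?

Sorted (descending): 4.3, 4.2, 3.8, 3.2, 3.2, 3.1, 3, 2.9, 2.7, 2.3, 2.1, 1.9
The 2 values of 3.2 occupy positions 4–5 → each gets rank 5.
Sample 2 values → pooled ranks: 2.3→10, 3.2→5, 4.3→1, 2.1→11, 2.7→9
Rank sum = 10 + 5 + 1 + 11 + 9 = 36

36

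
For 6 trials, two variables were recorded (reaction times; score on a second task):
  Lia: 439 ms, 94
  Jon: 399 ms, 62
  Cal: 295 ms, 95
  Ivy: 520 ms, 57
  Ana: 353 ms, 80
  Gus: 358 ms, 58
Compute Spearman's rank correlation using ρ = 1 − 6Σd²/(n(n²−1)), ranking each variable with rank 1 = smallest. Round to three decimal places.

Ranks of variable 1: 5, 4, 1, 6, 2, 3
Ranks of variable 2: 5, 3, 6, 1, 4, 2
d = r₁ − r₂: 0, 1, -5, 5, -2, 1
d²: 0, 1, 25, 25, 4, 1; Σd² = 56
ρ = 1 − 6·56/(6·35) = 1 − 336/210 = -0.600

-0.600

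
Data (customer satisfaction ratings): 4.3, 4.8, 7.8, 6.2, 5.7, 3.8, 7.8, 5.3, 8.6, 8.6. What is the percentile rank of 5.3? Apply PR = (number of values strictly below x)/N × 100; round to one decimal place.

30.0

N = 10.
Strictly below 5.3: 3. Equal to 5.3: 1.
PR = 3/10 × 100 = 30.0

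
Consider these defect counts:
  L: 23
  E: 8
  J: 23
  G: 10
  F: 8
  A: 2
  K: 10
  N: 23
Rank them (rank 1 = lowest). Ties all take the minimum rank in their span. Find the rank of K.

4

Sorted (ascending): 2, 8, 8, 10, 10, 23, 23, 23
The 2 values of 8 occupy positions 2–3 → each gets rank 2.
The 2 values of 10 occupy positions 4–5 → each gets rank 4.
The 3 values of 23 occupy positions 6–8 → each gets rank 6.
K has value 10 → rank 4.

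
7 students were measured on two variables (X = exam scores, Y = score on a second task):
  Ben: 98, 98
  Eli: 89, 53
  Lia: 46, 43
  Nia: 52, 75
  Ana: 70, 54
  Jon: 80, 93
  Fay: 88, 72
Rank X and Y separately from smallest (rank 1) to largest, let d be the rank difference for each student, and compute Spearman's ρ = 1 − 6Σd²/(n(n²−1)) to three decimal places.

0.464

Ranks of variable 1: 7, 6, 1, 2, 3, 4, 5
Ranks of variable 2: 7, 2, 1, 5, 3, 6, 4
d = r₁ − r₂: 0, 4, 0, -3, 0, -2, 1
d²: 0, 16, 0, 9, 0, 4, 1; Σd² = 30
ρ = 1 − 6·30/(7·48) = 1 − 180/336 = 0.464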